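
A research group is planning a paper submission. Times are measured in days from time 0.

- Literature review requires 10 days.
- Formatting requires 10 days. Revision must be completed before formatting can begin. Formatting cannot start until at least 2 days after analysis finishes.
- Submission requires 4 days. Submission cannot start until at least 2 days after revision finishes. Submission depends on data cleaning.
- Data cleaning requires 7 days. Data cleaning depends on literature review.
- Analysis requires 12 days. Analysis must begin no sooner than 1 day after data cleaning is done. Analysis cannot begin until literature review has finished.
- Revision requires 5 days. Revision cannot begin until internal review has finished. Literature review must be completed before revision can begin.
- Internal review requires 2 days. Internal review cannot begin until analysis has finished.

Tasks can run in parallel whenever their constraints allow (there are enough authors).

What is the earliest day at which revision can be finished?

37

Literature review has no prerequisites, so it starts at day 0 and finishes at day 10.
Data cleaning cannot begin until literature review (finishes day 10). It runs from day 10 to 10 + 7 = day 17.
Analysis has to wait for data cleaning (finishes day 17, plus 1-day gap → day 18); literature review (finishes day 10). The latest of these is day 18, so analysis runs day 18 to 18 + 12 = day 30.
Internal review waits on analysis (finishes day 30), so it starts at day 30 and finishes at 30 + 2 = day 32.
Revision needs all of internal review (finishes day 32); literature review (finishes day 10). That puts its earliest start at day 32; it finishes at 32 + 5 = day 37.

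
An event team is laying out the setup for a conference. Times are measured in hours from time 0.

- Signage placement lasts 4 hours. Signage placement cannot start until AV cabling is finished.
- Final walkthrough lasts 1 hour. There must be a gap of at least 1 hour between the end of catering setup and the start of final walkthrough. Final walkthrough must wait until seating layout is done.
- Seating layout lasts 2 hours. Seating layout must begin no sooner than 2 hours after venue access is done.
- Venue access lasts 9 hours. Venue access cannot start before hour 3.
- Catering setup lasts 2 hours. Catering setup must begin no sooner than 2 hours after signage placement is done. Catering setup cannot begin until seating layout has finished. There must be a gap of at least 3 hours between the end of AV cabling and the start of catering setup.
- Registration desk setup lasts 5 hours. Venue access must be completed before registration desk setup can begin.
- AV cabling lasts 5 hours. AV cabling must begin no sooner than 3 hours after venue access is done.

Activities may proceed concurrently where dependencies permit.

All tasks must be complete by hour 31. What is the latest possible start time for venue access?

4

Final walkthrough must finish by hour 31; it takes 1 hour, so it must start by 31 − 1 = hour 30.
Catering setup feeds into final walkthrough (must start by hour 30, minus 1-hour gap → hour 29); so catering setup must finish by hour 29 and therefore start by hour 27.
Since catering setup (must start by hour 27, minus 2-hour gap → hour 25) depends on it, signage placement must finish by hour 25. Backing off its 4-hour duration gives a latest start of hour 21.
For AV cabling: signage placement (must start by hour 21); catering setup (must start by hour 27, minus 3-hour gap → hour 24). The most restrictive is hour 21; with a 5-hour duration, AV cabling must start by hour 16.
For seating layout: catering setup (must start by hour 27); final walkthrough (must start by hour 30). The most restrictive is hour 27; with a 2-hour duration, seating layout must start by hour 25.
Registration desk setup has no dependents, so it just needs to finish by hour 31. Starting by 31 − 5 = hour 26 achieves that.
Venue access must finish in time for AV cabling (must start by hour 16, minus 3-hour gap → hour 13); seating layout (must start by hour 25, minus 2-hour gap → hour 23); registration desk setup (must start by hour 26). The tightest is hour 13, so venue access must start by 13 − 9 = hour 4.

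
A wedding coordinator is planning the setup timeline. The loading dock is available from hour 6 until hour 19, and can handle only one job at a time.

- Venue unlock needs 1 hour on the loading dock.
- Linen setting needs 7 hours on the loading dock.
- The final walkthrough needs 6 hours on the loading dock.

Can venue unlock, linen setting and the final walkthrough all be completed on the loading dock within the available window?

The loading dock window is 19 − 6 = 13 hours.
Running back to back, the jobs need 1 + 7 + 6 = 14 hours on the loading dock.
Since 14 > 13, they cannot all fit.

No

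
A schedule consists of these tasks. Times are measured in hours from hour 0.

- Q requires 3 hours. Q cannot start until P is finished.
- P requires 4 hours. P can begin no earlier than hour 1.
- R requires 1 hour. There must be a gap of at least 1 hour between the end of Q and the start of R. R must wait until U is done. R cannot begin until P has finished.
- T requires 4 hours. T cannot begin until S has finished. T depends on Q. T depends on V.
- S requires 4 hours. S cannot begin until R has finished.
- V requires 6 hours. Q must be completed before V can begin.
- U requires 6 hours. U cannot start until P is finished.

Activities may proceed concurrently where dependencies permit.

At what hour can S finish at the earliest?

P waits on its own release at hour 1, so it starts at hour 1 and finishes at 1 + 4 = hour 5.
U cannot begin until P (finishes hour 5). It runs from hour 5 to 5 + 6 = hour 11.
Q cannot begin until P (finishes hour 5). It runs from hour 5 to 5 + 3 = hour 8.
R needs all of Q (finishes hour 8, plus 1-hour gap → hour 9); U (finishes hour 11); P (finishes hour 5). That puts its earliest start at hour 11; it finishes at 11 + 1 = hour 12.
S waits on R (finishes hour 12), so it starts at hour 12 and finishes at 12 + 4 = hour 16.

16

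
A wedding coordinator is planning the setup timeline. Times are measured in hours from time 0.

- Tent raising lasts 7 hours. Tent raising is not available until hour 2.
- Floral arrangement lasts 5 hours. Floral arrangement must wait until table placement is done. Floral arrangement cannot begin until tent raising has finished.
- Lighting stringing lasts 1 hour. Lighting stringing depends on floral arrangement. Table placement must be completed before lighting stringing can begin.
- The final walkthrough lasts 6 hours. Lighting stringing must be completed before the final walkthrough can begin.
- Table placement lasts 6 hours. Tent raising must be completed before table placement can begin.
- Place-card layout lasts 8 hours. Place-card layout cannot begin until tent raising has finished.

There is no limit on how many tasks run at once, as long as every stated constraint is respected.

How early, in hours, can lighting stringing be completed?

21

Tent raising cannot begin until its own release at hour 2. It runs from hour 2 to 2 + 7 = hour 9.
Table placement cannot begin until tent raising (finishes hour 9). It runs from hour 9 to 9 + 6 = hour 15.
Floral arrangement cannot start until table placement (finishes hour 15); tent raising (finishes hour 9). The controlling bound is hour 15, so floral arrangement finishes at 15 + 5 = hour 20.
Lighting stringing has to wait for floral arrangement (finishes hour 20); table placement (finishes hour 15). The latest of these is hour 20, so lighting stringing runs hour 20 to 20 + 1 = hour 21.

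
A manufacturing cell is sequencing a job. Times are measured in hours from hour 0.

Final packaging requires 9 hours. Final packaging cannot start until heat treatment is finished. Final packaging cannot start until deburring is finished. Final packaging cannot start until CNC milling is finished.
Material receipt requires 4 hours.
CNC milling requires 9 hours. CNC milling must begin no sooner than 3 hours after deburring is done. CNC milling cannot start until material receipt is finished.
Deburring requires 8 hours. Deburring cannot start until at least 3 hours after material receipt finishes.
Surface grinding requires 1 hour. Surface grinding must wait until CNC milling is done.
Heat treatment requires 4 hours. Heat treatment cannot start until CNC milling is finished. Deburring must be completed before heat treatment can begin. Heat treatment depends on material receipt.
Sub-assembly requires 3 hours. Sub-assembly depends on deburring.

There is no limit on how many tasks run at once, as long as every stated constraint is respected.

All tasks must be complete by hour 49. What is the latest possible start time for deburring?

16

Final packaging has no dependents, so it just needs to finish by hour 49. Starting by 49 − 9 = hour 40 achieves that.
Heat treatment feeds into final packaging (must start by hour 40); so heat treatment must finish by hour 40 and therefore start by hour 36.
To finish by hour 49, surface grinding (duration 1) must start no later than hour 48.
CNC milling has several dependents: heat treatment (must start by hour 36); surface grinding (must start by hour 48); final packaging (must start by hour 40). The earliest of those limits is hour 36, so CNC milling must start by 36 − 9 = hour 27.
Nothing follows sub-assembly; the deadline of hour 49 is its only limit. It must start by 49 − 3 = hour 46.
For deburring: CNC milling (must start by hour 27, minus 3-hour gap → hour 24); heat treatment (must start by hour 36); sub-assembly (must start by hour 46); final packaging (must start by hour 40). The most restrictive is hour 24; with an 8-hour duration, deburring must start by hour 16.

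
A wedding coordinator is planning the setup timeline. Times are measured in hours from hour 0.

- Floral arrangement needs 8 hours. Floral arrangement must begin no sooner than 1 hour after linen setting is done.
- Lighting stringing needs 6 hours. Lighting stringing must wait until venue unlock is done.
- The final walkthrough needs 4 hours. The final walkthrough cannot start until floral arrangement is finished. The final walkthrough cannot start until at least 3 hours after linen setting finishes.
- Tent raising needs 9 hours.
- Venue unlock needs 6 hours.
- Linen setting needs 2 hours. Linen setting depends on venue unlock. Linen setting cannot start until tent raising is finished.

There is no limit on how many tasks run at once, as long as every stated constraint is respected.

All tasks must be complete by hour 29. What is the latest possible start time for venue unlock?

8

To finish by hour 29, the final walkthrough (duration 4) must start no later than hour 25.
Since the final walkthrough (must start by hour 25) depends on it, floral arrangement must finish by hour 25. Backing off its 8-hour duration gives a latest start of hour 17.
For linen setting: floral arrangement (must start by hour 17, minus 1-hour gap → hour 16); the final walkthrough (must start by hour 25, minus 3-hour gap → hour 22). The most restrictive is hour 16; with a 2-hour duration, linen setting must start by hour 14.
Lighting stringing has no dependents, so it just needs to finish by hour 29. Starting by 29 − 6 = hour 23 achieves that.
Venue unlock feeds linen setting (must start by hour 14); lighting stringing (must start by hour 23). Taking the minimum, venue unlock must finish by hour 14 and start by 14 − 6 = hour 8.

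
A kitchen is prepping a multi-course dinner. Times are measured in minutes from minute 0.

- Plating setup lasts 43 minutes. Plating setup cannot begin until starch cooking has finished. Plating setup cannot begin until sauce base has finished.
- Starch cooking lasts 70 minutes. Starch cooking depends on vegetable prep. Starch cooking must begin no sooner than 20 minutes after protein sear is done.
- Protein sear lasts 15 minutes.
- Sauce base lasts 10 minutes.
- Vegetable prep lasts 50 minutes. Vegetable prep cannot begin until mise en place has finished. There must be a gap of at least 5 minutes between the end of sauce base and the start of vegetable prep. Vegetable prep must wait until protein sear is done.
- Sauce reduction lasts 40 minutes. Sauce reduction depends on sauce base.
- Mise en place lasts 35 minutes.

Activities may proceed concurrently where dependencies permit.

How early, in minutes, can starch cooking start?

85

Protein sear has no prerequisites, so it starts at minute 0 and finishes at minute 15.
Nothing blocks sauce base, so it runs from minute 0 to minute 10.
Nothing blocks mise en place, so it runs from minute 0 to minute 35.
For vegetable prep: mise en place (finishes minute 35); sauce base (finishes minute 10, plus 5-minute gap → minute 15); protein sear (finishes minute 15). Taking the maximum gives a start of minute 35, and it finishes at 35 + 50 = minute 85.
Starch cooking waits on vegetable prep (finishes minute 85); protein sear (finishes minute 15, plus 20-minute gap → minute 35). The latest of these is minute 85, which is the earliest starch cooking can start.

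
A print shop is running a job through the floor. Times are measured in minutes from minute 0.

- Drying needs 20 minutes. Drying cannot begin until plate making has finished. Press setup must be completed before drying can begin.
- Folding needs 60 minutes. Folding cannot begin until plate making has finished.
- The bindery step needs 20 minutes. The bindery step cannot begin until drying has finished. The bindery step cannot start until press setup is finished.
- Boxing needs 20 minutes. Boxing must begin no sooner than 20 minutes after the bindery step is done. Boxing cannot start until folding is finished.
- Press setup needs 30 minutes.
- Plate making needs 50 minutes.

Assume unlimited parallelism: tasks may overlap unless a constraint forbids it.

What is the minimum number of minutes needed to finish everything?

Press setup has no prerequisites, so it starts at minute 0 and finishes at minute 30.
Plate making can start immediately at minute 0; it finishes at minute 50.
Folding waits on plate making (finishes minute 50), so it starts at minute 50 and finishes at 50 + 60 = minute 110.
Drying needs all of plate making (finishes minute 50); press setup (finishes minute 30). That puts its earliest start at minute 50; it finishes at 50 + 20 = minute 70.
The bindery step cannot start until drying (finishes minute 70); press setup (finishes minute 30). The controlling bound is minute 70, so the bindery step finishes at 70 + 20 = minute 90.
Boxing cannot start until the bindery step (finishes minute 90, plus 20-minute gap → minute 110); folding (finishes minute 110). The controlling bound is minute 110, so boxing finishes at 110 + 20 = minute 130.
All tasks are finished once the last one completes. Finish times: Plate making at 50, Press setup at 30, Drying at 70, Folding at 110, The bindery step at 90, Boxing at 130. The latest is minute 130.

130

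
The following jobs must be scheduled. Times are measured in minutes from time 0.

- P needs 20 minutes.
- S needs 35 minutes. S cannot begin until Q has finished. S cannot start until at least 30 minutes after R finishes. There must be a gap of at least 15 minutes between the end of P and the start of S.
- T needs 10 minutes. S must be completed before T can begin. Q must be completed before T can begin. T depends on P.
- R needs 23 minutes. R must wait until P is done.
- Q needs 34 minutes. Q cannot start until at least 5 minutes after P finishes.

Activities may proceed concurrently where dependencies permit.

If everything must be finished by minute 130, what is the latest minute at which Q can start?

Nothing follows T; the deadline of minute 130 is its only limit. It must start by 130 − 10 = minute 120.
S feeds into T (must start by minute 120); so S must finish by minute 120 and therefore start by minute 85.
Q has several dependents: S (must start by minute 85); T (must start by minute 120). The earliest of those limits is minute 85, so Q must start by 85 − 34 = minute 51.

51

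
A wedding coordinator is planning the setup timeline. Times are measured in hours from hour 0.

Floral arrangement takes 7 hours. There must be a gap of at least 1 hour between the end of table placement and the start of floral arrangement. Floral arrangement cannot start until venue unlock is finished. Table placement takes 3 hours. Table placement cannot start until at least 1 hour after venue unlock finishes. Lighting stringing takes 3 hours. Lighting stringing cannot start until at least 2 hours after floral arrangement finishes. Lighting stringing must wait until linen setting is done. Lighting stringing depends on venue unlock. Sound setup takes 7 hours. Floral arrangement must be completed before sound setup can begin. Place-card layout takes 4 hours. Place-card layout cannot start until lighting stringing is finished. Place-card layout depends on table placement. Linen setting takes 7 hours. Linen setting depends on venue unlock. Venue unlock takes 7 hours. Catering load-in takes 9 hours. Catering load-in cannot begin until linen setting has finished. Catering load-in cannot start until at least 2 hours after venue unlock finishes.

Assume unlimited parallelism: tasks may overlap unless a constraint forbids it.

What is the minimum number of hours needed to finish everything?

Venue unlock can start immediately at hour 0; it finishes at hour 7.
Linen setting cannot begin until venue unlock (finishes hour 7). It runs from hour 7 to 7 + 7 = hour 14.
Catering load-in has to wait for linen setting (finishes hour 14); venue unlock (finishes hour 7, plus 2-hour gap → hour 9). The latest of these is hour 14, so catering load-in runs hour 14 to 14 + 9 = hour 23.
Table placement cannot begin until venue unlock (finishes hour 7, plus 1-hour gap → hour 8). It runs from hour 8 to 8 + 3 = hour 11.
Floral arrangement has to wait for table placement (finishes hour 11, plus 1-hour gap → hour 12); venue unlock (finishes hour 7). The latest of these is hour 12, so floral arrangement runs hour 12 to 12 + 7 = hour 19.
Sound setup cannot begin until floral arrangement (finishes hour 19). It runs from hour 19 to 19 + 7 = hour 26.
Lighting stringing needs all of floral arrangement (finishes hour 19, plus 2-hour gap → hour 21); linen setting (finishes hour 14); venue unlock (finishes hour 7). That puts its earliest start at hour 21; it finishes at 21 + 3 = hour 24.
For place-card layout: lighting stringing (finishes hour 24); table placement (finishes hour 11). Taking the maximum gives a start of hour 24, and it finishes at 24 + 4 = hour 28.
All tasks are finished once the last one completes. Finish times: Venue unlock at 7, Table placement at 11, Linen setting at 14, Floral arrangement at 19, Lighting stringing at 24, Sound setup at 26, Catering load-in at 23, Place-card layout at 28. The latest is hour 28.

28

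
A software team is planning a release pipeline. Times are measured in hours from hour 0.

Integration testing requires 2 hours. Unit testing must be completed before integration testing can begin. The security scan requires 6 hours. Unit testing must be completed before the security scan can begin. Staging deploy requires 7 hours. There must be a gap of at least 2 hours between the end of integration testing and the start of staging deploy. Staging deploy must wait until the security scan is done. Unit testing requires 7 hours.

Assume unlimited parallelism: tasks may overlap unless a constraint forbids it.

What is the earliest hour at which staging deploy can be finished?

20

Nothing blocks unit testing, so it runs from hour 0 to hour 7.
The security scan cannot begin until unit testing (finishes hour 7). It runs from hour 7 to 7 + 6 = hour 13.
After unit testing (finishes hour 7), integration testing can start at hour 7 and finishes at hour 9.
For staging deploy: integration testing (finishes hour 9, plus 2-hour gap → hour 11); the security scan (finishes hour 13). Taking the maximum gives a start of hour 13, and it finishes at 13 + 7 = hour 20.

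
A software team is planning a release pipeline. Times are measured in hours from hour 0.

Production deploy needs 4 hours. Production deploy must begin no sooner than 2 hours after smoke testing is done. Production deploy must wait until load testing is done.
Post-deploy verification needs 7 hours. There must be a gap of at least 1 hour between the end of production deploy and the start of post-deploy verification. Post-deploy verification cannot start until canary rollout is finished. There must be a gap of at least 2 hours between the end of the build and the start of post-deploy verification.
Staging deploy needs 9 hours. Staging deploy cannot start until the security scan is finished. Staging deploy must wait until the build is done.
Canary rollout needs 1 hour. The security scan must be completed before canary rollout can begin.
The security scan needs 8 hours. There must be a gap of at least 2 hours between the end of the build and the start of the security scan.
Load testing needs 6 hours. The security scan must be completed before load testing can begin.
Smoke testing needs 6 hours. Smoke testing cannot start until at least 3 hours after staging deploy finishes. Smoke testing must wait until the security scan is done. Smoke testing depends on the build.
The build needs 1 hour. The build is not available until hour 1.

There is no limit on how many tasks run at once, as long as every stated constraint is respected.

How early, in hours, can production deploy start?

After its own release at hour 1, the build can start at hour 1 and finishes at hour 2.
The security scan waits on the build (finishes hour 2, plus 2-hour gap → hour 4), so it starts at hour 4 and finishes at 4 + 8 = hour 12.
Load testing cannot begin until the security scan (finishes hour 12). It runs from hour 12 to 12 + 6 = hour 18.
Staging deploy needs all of the security scan (finishes hour 12); the build (finishes hour 2). That puts its earliest start at hour 12; it finishes at 12 + 9 = hour 21.
Smoke testing has to wait for staging deploy (finishes hour 21, plus 3-hour gap → hour 24); the security scan (finishes hour 12); the build (finishes hour 2). The latest of these is hour 24, so smoke testing runs hour 24 to 24 + 6 = hour 30.
Production deploy waits on smoke testing (finishes hour 30, plus 2-hour gap → hour 32); load testing (finishes hour 18). The latest of these is hour 32, which is the earliest production deploy can start.

32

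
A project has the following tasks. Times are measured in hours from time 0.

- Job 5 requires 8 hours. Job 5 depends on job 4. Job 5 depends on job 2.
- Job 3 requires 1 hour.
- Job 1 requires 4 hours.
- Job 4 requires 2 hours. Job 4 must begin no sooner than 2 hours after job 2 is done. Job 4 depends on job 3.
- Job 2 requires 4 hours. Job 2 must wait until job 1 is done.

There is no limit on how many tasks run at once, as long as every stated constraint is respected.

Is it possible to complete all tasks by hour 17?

Job 3 can start immediately at hour 0; it finishes at hour 1.
Job 1 can start immediately at hour 0; it finishes at hour 4.
Job 2 cannot begin until job 1 (finishes hour 4). It runs from hour 4 to 4 + 4 = hour 8.
Job 4 cannot start until job 2 (finishes hour 8, plus 2-hour gap → hour 10); job 3 (finishes hour 1). The controlling bound is hour 10, so job 4 finishes at 10 + 2 = hour 12.
Job 5 needs all of job 4 (finishes hour 12); job 2 (finishes hour 8). That puts its earliest start at hour 12; it finishes at 12 + 8 = hour 20.
The earliest everything can be done is hour 20, which is after the deadline of 17, so it is not possible.

No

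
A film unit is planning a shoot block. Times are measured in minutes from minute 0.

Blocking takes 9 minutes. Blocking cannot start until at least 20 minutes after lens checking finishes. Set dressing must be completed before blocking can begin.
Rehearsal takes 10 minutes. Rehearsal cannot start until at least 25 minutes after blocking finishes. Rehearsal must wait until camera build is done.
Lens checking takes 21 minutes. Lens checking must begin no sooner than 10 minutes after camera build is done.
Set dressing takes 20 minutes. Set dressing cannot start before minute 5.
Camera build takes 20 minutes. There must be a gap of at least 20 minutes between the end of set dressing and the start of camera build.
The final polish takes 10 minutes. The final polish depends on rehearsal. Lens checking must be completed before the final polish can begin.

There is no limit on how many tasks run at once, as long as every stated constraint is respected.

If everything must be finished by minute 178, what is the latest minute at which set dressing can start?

13

Nothing follows the final polish; the deadline of minute 178 is its only limit. It must start by 178 − 10 = minute 168.
Since the final polish (must start by minute 168) depends on it, rehearsal must finish by minute 168. Backing off its 10-minute duration gives a latest start of minute 158.
Blocking feeds into rehearsal (must start by minute 158, minus 25-minute gap → minute 133); so blocking must finish by minute 133 and therefore start by minute 124.
Lens checking must finish in time for blocking (must start by minute 124, minus 20-minute gap → minute 104); the final polish (must start by minute 168). The tightest is minute 104, so lens checking must start by 104 − 21 = minute 83.
Camera build must finish in time for lens checking (must start by minute 83, minus 10-minute gap → minute 73); rehearsal (must start by minute 158). The tightest is minute 73, so camera build must start by 73 − 20 = minute 53.
For set dressing: camera build (must start by minute 53, minus 20-minute gap → minute 33); blocking (must start by minute 124). The most restrictive is minute 33; with a 20-minute duration, set dressing must start by minute 13.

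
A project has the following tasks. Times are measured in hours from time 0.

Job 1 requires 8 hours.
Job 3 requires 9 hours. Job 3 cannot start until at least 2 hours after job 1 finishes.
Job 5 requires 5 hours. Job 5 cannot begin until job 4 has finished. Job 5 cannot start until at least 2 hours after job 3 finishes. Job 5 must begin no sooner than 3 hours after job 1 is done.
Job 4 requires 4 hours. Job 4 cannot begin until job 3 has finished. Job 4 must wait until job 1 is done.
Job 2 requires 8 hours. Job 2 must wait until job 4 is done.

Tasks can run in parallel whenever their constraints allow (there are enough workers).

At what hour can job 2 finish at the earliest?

Job 1 has no prerequisites, so it starts at hour 0 and finishes at hour 8.
Job 3 waits on job 1 (finishes hour 8, plus 2-hour gap → hour 10), so it starts at hour 10 and finishes at 10 + 9 = hour 19.
Job 4 has to wait for job 3 (finishes hour 19); job 1 (finishes hour 8). The latest of these is hour 19, so job 4 runs hour 19 to 19 + 4 = hour 23.
Job 2 waits on job 4 (finishes hour 23), so it starts at hour 23 and finishes at 23 + 8 = hour 31.

31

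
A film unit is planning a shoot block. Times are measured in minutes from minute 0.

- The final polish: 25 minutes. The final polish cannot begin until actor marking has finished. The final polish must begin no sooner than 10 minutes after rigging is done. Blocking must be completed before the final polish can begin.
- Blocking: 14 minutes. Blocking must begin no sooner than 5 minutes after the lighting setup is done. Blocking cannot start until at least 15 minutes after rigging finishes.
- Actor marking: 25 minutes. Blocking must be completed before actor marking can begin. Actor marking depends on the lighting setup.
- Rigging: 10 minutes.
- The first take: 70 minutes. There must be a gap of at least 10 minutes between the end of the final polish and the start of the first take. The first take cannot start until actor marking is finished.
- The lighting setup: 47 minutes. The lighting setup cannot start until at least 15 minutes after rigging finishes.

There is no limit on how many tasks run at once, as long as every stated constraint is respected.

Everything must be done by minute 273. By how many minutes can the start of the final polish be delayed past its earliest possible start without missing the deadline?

52

Rigging can start immediately at minute 0; it finishes at minute 10.
The lighting setup waits on rigging (finishes minute 10, plus 15-minute gap → minute 25), so it starts at minute 25 and finishes at 25 + 47 = minute 72.
Blocking needs all of the lighting setup (finishes minute 72, plus 5-minute gap → minute 77); rigging (finishes minute 10, plus 15-minute gap → minute 25). That puts its earliest start at minute 77; it finishes at 77 + 14 = minute 91.
Actor marking cannot start until blocking (finishes minute 91); the lighting setup (finishes minute 72). The controlling bound is minute 91, so actor marking finishes at 91 + 25 = minute 116.
For the final polish: actor marking (finishes minute 116); rigging (finishes minute 10, plus 10-minute gap → minute 20); blocking (finishes minute 91). Taking the maximum gives a start of minute 116, and it finishes at 116 + 25 = minute 141.

Working backward from the deadline:
To finish by minute 273, the first take (duration 70) must start no later than minute 203.
Since the first take (must start by minute 203, minus 10-minute gap → minute 193) depends on it, the final polish must finish by minute 193. Backing off its 25-minute duration gives a latest start of minute 168.
So the final polish can start as early as minute 116 and as late as minute 168, giving 168 − 116 = 52 minutes of slack.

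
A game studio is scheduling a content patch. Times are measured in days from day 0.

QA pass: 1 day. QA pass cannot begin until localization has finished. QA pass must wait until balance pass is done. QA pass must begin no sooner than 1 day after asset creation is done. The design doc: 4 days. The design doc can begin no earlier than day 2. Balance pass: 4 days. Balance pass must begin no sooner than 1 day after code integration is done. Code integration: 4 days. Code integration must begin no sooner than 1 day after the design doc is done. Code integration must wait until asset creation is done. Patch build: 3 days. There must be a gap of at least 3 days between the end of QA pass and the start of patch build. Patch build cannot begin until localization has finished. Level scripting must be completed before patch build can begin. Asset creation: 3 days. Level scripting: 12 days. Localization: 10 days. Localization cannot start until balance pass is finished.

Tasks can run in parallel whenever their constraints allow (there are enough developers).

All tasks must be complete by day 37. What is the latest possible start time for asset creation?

To finish by day 37, patch build (duration 3) must start no later than day 34.
QA pass has to be done before patch build (must start by day 34, minus 3-day gap → day 31). That means finishing by day 31, i.e. starting by 31 − 1 = day 30.
Localization feeds QA pass (must start by day 30); patch build (must start by day 34). Taking the minimum, localization must finish by day 30 and start by 30 − 10 = day 20.
For balance pass: localization (must start by day 20); QA pass (must start by day 30). The most restrictive is day 20; with a 4-day duration, balance pass must start by day 16.
Code integration has to be done before balance pass (must start by day 16, minus 1-day gap → day 15). That means finishing by day 15, i.e. starting by 15 − 4 = day 11.
Asset creation must finish in time for code integration (must start by day 11); QA pass (must start by day 30, minus 1-day gap → day 29). The tightest is day 11, so asset creation must start by 11 − 3 = day 8.

8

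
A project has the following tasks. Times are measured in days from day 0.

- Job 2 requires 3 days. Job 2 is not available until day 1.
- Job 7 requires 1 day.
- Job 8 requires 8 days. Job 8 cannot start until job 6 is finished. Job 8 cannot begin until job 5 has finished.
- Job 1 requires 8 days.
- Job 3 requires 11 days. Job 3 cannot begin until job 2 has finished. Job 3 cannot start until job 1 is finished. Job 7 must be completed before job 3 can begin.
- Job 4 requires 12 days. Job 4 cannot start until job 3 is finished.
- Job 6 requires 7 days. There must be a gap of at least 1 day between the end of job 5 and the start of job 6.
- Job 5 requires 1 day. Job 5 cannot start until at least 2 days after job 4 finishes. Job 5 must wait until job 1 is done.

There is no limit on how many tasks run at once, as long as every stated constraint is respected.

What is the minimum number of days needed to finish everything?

50

Job 7 can start immediately at day 0; it finishes at day 1.
After its own release at day 1, job 2 can start at day 1 and finishes at day 4.
Job 1 has no prerequisites, so it starts at day 0 and finishes at day 8.
For job 3: job 2 (finishes day 4); job 1 (finishes day 8); job 7 (finishes day 1). Taking the maximum gives a start of day 8, and it finishes at 8 + 11 = day 19.
Job 4 cannot begin until job 3 (finishes day 19). It runs from day 19 to 19 + 12 = day 31.
Job 5 has to wait for job 4 (finishes day 31, plus 2-day gap → day 33); job 1 (finishes day 8). The latest of these is day 33, so job 5 runs day 33 to 33 + 1 = day 34.
Job 6 cannot begin until job 5 (finishes day 34, plus 1-day gap → day 35). It runs from day 35 to 35 + 7 = day 42.
For job 8: job 6 (finishes day 42); job 5 (finishes day 34). Taking the maximum gives a start of day 42, and it finishes at 42 + 8 = day 50.
All tasks are finished once the last one completes. Finish times: Job 1 at 8, Job 2 at 4, Job 3 at 19, Job 4 at 31, Job 5 at 34, Job 6 at 42, Job 7 at 1, Job 8 at 50. The latest is day 50.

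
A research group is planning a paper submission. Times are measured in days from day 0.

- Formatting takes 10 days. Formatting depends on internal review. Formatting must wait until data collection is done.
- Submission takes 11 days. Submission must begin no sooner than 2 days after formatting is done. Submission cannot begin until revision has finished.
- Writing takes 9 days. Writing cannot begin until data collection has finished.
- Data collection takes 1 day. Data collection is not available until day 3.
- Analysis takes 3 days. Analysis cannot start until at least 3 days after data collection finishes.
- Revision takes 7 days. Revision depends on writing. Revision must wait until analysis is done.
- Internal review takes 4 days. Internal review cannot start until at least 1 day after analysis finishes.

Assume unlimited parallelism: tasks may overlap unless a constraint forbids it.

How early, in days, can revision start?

13

After its own release at day 3, data collection can start at day 3 and finishes at day 4.
Writing waits on data collection (finishes day 4), so it starts at day 4 and finishes at 4 + 9 = day 13.
Analysis waits on data collection (finishes day 4, plus 3-day gap → day 7), so it starts at day 7 and finishes at 7 + 3 = day 10.
Revision waits on writing (finishes day 13); analysis (finishes day 10). The latest of these is day 13, which is the earliest revision can start.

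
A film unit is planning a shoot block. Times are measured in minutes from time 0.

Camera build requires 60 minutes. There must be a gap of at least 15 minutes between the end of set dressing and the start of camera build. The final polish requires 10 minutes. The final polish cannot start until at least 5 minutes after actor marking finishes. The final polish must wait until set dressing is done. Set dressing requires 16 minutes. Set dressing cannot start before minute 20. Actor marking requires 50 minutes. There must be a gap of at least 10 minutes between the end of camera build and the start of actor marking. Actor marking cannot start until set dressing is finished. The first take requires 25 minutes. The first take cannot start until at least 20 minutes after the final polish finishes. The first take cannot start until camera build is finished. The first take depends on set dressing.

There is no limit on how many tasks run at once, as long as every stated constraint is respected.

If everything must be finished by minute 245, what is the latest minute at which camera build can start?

Nothing follows the first take; the deadline of minute 245 is its only limit. It must start by 245 − 25 = minute 220.
The final polish has to be done before the first take (must start by minute 220, minus 20-minute gap → minute 200). That means finishing by minute 200, i.e. starting by 200 − 10 = minute 190.
Actor marking has to be done before the final polish (must start by minute 190, minus 5-minute gap → minute 185). That means finishing by minute 185, i.e. starting by 185 − 50 = minute 135.
Camera build must finish in time for actor marking (must start by minute 135, minus 10-minute gap → minute 125); the first take (must start by minute 220). The tightest is minute 125, so camera build must start by 125 − 60 = minute 65.

65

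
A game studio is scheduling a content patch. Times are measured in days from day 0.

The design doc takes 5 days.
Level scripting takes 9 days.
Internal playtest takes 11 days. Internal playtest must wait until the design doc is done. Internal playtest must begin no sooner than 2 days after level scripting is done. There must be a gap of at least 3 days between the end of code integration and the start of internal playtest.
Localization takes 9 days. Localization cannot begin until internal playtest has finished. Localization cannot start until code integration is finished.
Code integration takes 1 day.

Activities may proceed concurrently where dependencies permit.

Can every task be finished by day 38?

Yes

Nothing blocks code integration, so it runs from day 0 to day 1.
Nothing blocks level scripting, so it runs from day 0 to day 9.
The design doc has no prerequisites, so it starts at day 0 and finishes at day 5.
Internal playtest cannot start until the design doc (finishes day 5); level scripting (finishes day 9, plus 2-day gap → day 11); code integration (finishes day 1, plus 3-day gap → day 4). The controlling bound is day 11, so internal playtest finishes at 11 + 11 = day 22.
Localization needs all of internal playtest (finishes day 22); code integration (finishes day 1). That puts its earliest start at day 22; it finishes at 22 + 9 = day 31.
Every task is finished by day 31, which is no later than the deadline of 38, so the schedule is feasible.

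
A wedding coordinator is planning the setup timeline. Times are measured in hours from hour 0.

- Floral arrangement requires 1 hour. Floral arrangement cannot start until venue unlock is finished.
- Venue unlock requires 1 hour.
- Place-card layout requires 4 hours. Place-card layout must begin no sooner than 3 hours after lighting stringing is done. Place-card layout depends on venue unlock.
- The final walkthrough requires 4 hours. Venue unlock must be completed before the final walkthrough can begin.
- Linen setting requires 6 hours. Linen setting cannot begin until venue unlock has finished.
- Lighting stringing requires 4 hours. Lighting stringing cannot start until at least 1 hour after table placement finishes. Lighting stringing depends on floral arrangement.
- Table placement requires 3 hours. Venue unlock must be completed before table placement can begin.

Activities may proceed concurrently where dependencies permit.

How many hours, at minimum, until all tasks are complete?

Nothing blocks venue unlock, so it runs from hour 0 to hour 1.
After venue unlock (finishes hour 1), the final walkthrough can start at hour 1 and finishes at hour 5.
Floral arrangement waits on venue unlock (finishes hour 1), so it starts at hour 1 and finishes at 1 + 1 = hour 2.
After venue unlock (finishes hour 1), linen setting can start at hour 1 and finishes at hour 7.
Table placement cannot begin until venue unlock (finishes hour 1). It runs from hour 1 to 1 + 3 = hour 4.
For lighting stringing: table placement (finishes hour 4, plus 1-hour gap → hour 5); floral arrangement (finishes hour 2). Taking the maximum gives a start of hour 5, and it finishes at 5 + 4 = hour 9.
Place-card layout cannot start until lighting stringing (finishes hour 9, plus 3-hour gap → hour 12); venue unlock (finishes hour 1). The controlling bound is hour 12, so place-card layout finishes at 12 + 4 = hour 16.
All tasks are finished once the last one completes. Finish times: Venue unlock at 1, Table placement at 4, Linen setting at 7, Floral arrangement at 2, Lighting stringing at 9, Place-card layout at 16, The final walkthrough at 5. The latest is hour 16.

16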